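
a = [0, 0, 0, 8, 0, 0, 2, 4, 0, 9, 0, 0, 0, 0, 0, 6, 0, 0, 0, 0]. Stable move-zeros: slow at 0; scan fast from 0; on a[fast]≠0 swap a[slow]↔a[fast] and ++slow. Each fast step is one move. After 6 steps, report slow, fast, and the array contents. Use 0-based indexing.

slow=1, fast=6, a=[8, 0, 0, 0, 0, 0, 2, 4, 0, 9, 0, 0, 0, 0, 0, 6, 0, 0, 0, 0]

slow=0 fast=0: a[fast]=0, fast++
slow=0 fast=1: a[fast]=0, fast++
slow=0 fast=2: a[fast]=0, fast++
slow=0 fast=3: a[fast]=8≠0 swap→a[0]=8, slow++,fast++
slow=1 fast=4: a[fast]=0, fast++
slow=1 fast=5: a[fast]=0, fast++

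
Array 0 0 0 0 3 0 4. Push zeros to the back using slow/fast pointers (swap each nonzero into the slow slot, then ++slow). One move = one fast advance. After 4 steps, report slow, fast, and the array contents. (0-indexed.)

slow=0 fast=0: a[fast]=0, fast++
slow=0 fast=1: a[fast]=0, fast++
slow=0 fast=2: a[fast]=0, fast++
slow=0 fast=3: a[fast]=0, fast++

slow=0, fast=4, a=[0, 0, 0, 0, 3, 0, 4]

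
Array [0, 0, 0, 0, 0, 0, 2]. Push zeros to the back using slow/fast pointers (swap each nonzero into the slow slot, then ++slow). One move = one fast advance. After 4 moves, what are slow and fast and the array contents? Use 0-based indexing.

slow=0, fast=4, a=[0, 0, 0, 0, 0, 0, 2]

slow=0 fast=0: a[fast]=0, fast++
slow=0 fast=1: a[fast]=0, fast++
slow=0 fast=2: a[fast]=0, fast++
slow=0 fast=3: a[fast]=0, fast++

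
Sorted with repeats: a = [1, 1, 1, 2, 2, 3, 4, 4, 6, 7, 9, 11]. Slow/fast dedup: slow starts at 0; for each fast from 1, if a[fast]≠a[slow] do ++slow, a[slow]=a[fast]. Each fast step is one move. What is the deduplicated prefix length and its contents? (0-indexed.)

length 8; prefix = [1, 2, 3, 4, 6, 7, 9, 11]

(s=0,f=1) a[fast]=1=a[slow] dup → fast++
(s=0,f=2) a[fast]=1=a[slow] dup → fast++
(s=0,f=3) a[fast]=2≠a[slow]=1 write a[1]=2 → slow++,fast++
(s=1,f=4) a[fast]=2=a[slow] dup → fast++
(s=1,f=5) a[fast]=3≠a[slow]=2 write a[2]=3 → slow++,fast++
(s=2,f=6) a[fast]=4≠a[slow]=3 write a[3]=4 → slow++,fast++
(s=3,f=7) a[fast]=4=a[slow] dup → fast++
(s=3,f=8) a[fast]=6≠a[slow]=4 write a[4]=6 → slow++,fast++
(s=4,f=9) a[fast]=7≠a[slow]=6 write a[5]=7 → slow++,fast++
(s=5,f=10) a[fast]=9≠a[slow]=7 write a[6]=9 → slow++,fast++
(s=6,f=11) a[fast]=11≠a[slow]=9 write a[7]=11 → slow++,fast++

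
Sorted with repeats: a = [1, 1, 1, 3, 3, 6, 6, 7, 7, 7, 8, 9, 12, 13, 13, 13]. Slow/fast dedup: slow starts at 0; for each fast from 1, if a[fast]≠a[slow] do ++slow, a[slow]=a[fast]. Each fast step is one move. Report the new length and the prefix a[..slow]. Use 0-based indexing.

length 8; prefix = [1, 3, 6, 7, 8, 9, 12, 13]

slow=0 fast=1: a[fast]=1=a[slow] dup, fast++
slow=0 fast=2: a[fast]=1=a[slow] dup, fast++
slow=0 fast=3: a[fast]=3≠a[slow]=1 write a[1]=3, slow++,fast++
slow=1 fast=4: a[fast]=3=a[slow] dup, fast++
slow=1 fast=5: a[fast]=6≠a[slow]=3 write a[2]=6, slow++,fast++
slow=2 fast=6: a[fast]=6=a[slow] dup, fast++
slow=2 fast=7: a[fast]=7≠a[slow]=6 write a[3]=7, slow++,fast++
slow=3 fast=8: a[fast]=7=a[slow] dup, fast++
slow=3 fast=9: a[fast]=7=a[slow] dup, fast++
slow=3 fast=10: a[fast]=8≠a[slow]=7 write a[4]=8, slow++,fast++
slow=4 fast=11: a[fast]=9≠a[slow]=8 write a[5]=9, slow++,fast++
slow=5 fast=12: a[fast]=12≠a[slow]=9 write a[6]=12, slow++,fast++
slow=6 fast=13: a[fast]=13≠a[slow]=12 write a[7]=13, slow++,fast++
slow=7 fast=14: a[fast]=13=a[slow] dup, fast++
slow=7 fast=15: a[fast]=13=a[slow] dup, fast++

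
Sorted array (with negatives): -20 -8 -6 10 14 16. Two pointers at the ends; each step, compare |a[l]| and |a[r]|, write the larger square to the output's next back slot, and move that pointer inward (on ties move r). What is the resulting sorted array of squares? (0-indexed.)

l=0 r=5: |-20|>|16| out[5]=400, l++
l=1 r=5: |-8|<=|16| out[4]=256, r--
l=1 r=4: |-8|<=|14| out[3]=196, r--
l=1 r=3: |-8|<=|10| out[2]=100, r--
l=1 r=2: |-8|>|-6| out[1]=64, l++
l=2 r=2: |-6|<=|-6| out[0]=36, r--

[36, 64, 100, 196, 256, 400]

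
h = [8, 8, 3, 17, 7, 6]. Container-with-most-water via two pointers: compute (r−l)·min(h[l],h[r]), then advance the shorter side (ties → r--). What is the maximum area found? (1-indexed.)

max area = 30

l=1 r=6: min(8,6)*5=30 best=30 *, r--
l=1 r=5: min(8,7)*4=28 best=30, r--
l=1 r=4: min(8,17)*3=24 best=30, l++
l=2 r=4: min(8,17)*2=16 best=30, l++
l=3 r=4: min(3,17)*1=3 best=30, l++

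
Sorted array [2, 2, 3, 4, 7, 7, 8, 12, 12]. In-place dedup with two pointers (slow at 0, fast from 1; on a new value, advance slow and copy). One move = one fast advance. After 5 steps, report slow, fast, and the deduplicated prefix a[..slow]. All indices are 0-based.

slow=3, fast=6, prefix=[2, 3, 4, 7]

slow=0 fast=1: a[fast]=2=a[slow] dup, fast++
slow=0 fast=2: a[fast]=3≠a[slow]=2 write a[1]=3, slow++,fast++
slow=1 fast=3: a[fast]=4≠a[slow]=3 write a[2]=4, slow++,fast++
slow=2 fast=4: a[fast]=7≠a[slow]=4 write a[3]=7, slow++,fast++
slow=3 fast=5: a[fast]=7=a[slow] dup, fast++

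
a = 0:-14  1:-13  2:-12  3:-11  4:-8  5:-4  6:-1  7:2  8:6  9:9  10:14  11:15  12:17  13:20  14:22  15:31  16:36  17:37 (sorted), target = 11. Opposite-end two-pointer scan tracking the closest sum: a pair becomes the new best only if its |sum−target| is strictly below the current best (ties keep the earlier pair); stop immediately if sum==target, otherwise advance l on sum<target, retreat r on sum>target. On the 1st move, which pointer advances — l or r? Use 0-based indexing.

[0,17] -14+37=23 d=12 * → r--

r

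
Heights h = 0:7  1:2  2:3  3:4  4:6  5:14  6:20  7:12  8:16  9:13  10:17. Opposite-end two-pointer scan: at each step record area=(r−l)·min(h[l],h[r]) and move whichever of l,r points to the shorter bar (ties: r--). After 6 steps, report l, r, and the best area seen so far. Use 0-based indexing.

l=0 r=10: min(7,17)*10=70 best=70 *, l++
l=1 r=10: min(2,17)*9=18 best=70, l++
l=2 r=10: min(3,17)*8=24 best=70, l++
l=3 r=10: min(4,17)*7=28 best=70, l++
l=4 r=10: min(6,17)*6=36 best=70, l++
l=5 r=10: min(14,17)*5=70 best=70, l++

l=6, r=10, best area=70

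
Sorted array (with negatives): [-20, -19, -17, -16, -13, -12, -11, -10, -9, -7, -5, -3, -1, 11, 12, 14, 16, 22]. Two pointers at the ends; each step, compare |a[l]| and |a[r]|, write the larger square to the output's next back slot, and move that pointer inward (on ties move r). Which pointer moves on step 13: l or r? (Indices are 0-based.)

l=0 r=17: |-20|<=|22| out[17]=484, r--
l=0 r=16: |-20|>|16| out[16]=400, l++
l=1 r=16: |-19|>|16| out[15]=361, l++
l=2 r=16: |-17|>|16| out[14]=289, l++
l=3 r=16: |-16|<=|16| out[13]=256, r--
l=3 r=15: |-16|>|14| out[12]=256, l++
l=4 r=15: |-13|<=|14| out[11]=196, r--
l=4 r=14: |-13|>|12| out[10]=169, l++
l=5 r=14: |-12|<=|12| out[9]=144, r--
l=5 r=13: |-12|>|11| out[8]=144, l++
l=6 r=13: |-11|<=|11| out[7]=121, r--
l=6 r=12: |-11|>|-1| out[6]=121, l++
l=7 r=12: |-10|>|-1| out[5]=100, l++

l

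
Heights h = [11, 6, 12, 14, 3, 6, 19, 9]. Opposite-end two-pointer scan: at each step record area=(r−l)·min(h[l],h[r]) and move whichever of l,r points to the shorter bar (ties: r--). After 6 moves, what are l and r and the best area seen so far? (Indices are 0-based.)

l=0 r=7: min(11,9)*7=63 best=63 *, r--
l=0 r=6: min(11,19)*6=66 best=66 *, l++
l=1 r=6: min(6,19)*5=30 best=66, l++
l=2 r=6: min(12,19)*4=48 best=66, l++
l=3 r=6: min(14,19)*3=42 best=66, l++
l=4 r=6: min(3,19)*2=6 best=66, l++

l=5, r=6, best area=66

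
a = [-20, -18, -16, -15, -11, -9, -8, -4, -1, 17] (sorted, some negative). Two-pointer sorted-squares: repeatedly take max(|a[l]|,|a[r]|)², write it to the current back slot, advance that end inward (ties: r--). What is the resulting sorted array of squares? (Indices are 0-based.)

l=0 r=9: |-20|>|17| out[9]=400, l++
l=1 r=9: |-18|>|17| out[8]=324, l++
l=2 r=9: |-16|<=|17| out[7]=289, r--
l=2 r=8: |-16|>|-1| out[6]=256, l++
l=3 r=8: |-15|>|-1| out[5]=225, l++
l=4 r=8: |-11|>|-1| out[4]=121, l++
l=5 r=8: |-9|>|-1| out[3]=81, l++
l=6 r=8: |-8|>|-1| out[2]=64, l++
l=7 r=8: |-4|>|-1| out[1]=16, l++
l=8 r=8: |-1|<=|-1| out[0]=1, r--

[1, 16, 64, 81, 121, 225, 256, 289, 324, 400]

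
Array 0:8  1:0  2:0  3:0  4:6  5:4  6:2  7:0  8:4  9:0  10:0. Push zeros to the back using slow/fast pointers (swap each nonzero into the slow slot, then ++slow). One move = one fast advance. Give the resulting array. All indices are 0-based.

[8, 6, 4, 2, 4, 0, 0, 0, 0, 0, 0]

(s=0,f=0) a[fast]=8≠0 swap→a[0]=8 → slow++,fast++
(s=1,f=1) a[fast]=0 → fast++
(s=1,f=2) a[fast]=0 → fast++
(s=1,f=3) a[fast]=0 → fast++
(s=1,f=4) a[fast]=6≠0 swap→a[1]=6 → slow++,fast++
(s=2,f=5) a[fast]=4≠0 swap→a[2]=4 → slow++,fast++
(s=3,f=6) a[fast]=2≠0 swap→a[3]=2 → slow++,fast++
(s=4,f=7) a[fast]=0 → fast++
(s=4,f=8) a[fast]=4≠0 swap→a[4]=4 → slow++,fast++
(s=5,f=9) a[fast]=0 → fast++
(s=5,f=10) a[fast]=0 → fast++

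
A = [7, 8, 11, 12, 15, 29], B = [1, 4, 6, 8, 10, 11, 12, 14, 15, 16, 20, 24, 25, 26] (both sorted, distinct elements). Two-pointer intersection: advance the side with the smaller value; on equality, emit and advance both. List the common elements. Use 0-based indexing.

i=0 j=0: 7>1, j++
i=0 j=1: 7>4, j++
i=0 j=2: 7>6, j++
i=0 j=3: 7<8, i++
i=1 j=3: 8==8 emit, i++,j++
i=2 j=4: 11>10, j++
i=2 j=5: 11==11 emit, i++,j++
i=3 j=6: 12==12 emit, i++,j++
i=4 j=7: 15>14, j++
i=4 j=8: 15==15 emit, i++,j++
i=5 j=9: 29>16, j++
i=5 j=10: 29>20, j++
i=5 j=11: 29>24, j++
i=5 j=12: 29>25, j++
i=5 j=13: 29>26, j++

intersection = [8, 11, 12, 15]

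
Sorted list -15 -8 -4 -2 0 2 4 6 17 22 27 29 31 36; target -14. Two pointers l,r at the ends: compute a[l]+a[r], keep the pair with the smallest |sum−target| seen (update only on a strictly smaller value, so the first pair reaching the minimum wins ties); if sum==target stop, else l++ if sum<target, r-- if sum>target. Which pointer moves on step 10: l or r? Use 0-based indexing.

l

[0,13] -15+36=21 d=35 * → r--
[0,12] -15+31=16 d=30 * → r--
[0,11] -15+29=14 d=28 * → r--
[0,10] -15+27=12 d=26 * → r--
[0,9] -15+22=7 d=21 * → r--
[0,8] -15+17=2 d=16 * → r--
[0,7] -15+6=-9 d=5 * → r--
[0,6] -15+4=-11 d=3 * → r--
[0,5] -15+2=-13 d=1 * → r--
[0,4] -15+0=-15 d=1 → l++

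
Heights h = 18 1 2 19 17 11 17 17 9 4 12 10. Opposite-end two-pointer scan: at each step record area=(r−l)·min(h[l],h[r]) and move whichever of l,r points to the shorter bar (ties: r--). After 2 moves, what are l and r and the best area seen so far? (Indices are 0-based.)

l=0, r=9, best area=120

[0,11] min(18,10)*11=110 best=110 * → r--
[0,10] min(18,12)*10=120 best=120 * → r--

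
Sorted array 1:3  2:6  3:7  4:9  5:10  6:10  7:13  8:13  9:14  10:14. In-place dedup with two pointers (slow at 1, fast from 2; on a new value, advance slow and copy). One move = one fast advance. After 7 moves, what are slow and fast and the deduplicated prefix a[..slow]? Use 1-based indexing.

slow=6, fast=9, prefix=[3, 6, 7, 9, 10, 13]

(s=1,f=2) a[fast]=6≠a[slow]=3 write a[2]=6 → slow++,fast++
(s=2,f=3) a[fast]=7≠a[slow]=6 write a[3]=7 → slow++,fast++
(s=3,f=4) a[fast]=9≠a[slow]=7 write a[4]=9 → slow++,fast++
(s=4,f=5) a[fast]=10≠a[slow]=9 write a[5]=10 → slow++,fast++
(s=5,f=6) a[fast]=10=a[slow] dup → fast++
(s=5,f=7) a[fast]=13≠a[slow]=10 write a[6]=13 → slow++,fast++
(s=6,f=8) a[fast]=13=a[slow] dup → fast++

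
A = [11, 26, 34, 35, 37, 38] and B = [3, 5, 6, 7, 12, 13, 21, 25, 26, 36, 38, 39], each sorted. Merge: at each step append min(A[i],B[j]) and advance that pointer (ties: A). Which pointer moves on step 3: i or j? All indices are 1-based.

j

[i=1,j=1] A[i]=11>B[j]=3 take 3 → j++
[i=1,j=2] A[i]=11>B[j]=5 take 5 → j++
[i=1,j=3] A[i]=11>B[j]=6 take 6 → j++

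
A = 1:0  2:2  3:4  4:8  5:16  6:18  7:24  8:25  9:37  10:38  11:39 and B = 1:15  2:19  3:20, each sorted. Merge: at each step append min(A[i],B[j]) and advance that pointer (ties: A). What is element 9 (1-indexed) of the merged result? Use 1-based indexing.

merged[9] = 20

i=1 j=1: A[i]=0<=B[j]=15 take 0, i++
i=2 j=1: A[i]=2<=B[j]=15 take 2, i++
i=3 j=1: A[i]=4<=B[j]=15 take 4, i++
i=4 j=1: A[i]=8<=B[j]=15 take 8, i++
i=5 j=1: A[i]=16>B[j]=15 take 15, j++
i=5 j=2: A[i]=16<=B[j]=19 take 16, i++
i=6 j=2: A[i]=18<=B[j]=19 take 18, i++
i=7 j=2: A[i]=24>B[j]=19 take 19, j++
i=7 j=3: A[i]=24>B[j]=20 take 20, j++
i=7 j=4: B done, take A[i]=24, i++
i=8 j=4: B done, take A[i]=25, i++
i=9 j=4: B done, take A[i]=37, i++
i=10 j=4: B done, take A[i]=38, i++
i=11 j=4: B done, take A[i]=39, i++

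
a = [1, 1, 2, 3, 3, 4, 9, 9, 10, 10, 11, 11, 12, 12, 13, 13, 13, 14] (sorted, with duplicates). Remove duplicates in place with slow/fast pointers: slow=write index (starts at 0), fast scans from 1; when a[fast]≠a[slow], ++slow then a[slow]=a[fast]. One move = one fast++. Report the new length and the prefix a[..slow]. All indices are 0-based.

slow=0 fast=1: a[fast]=1=a[slow] dup, fast++
slow=0 fast=2: a[fast]=2≠a[slow]=1 write a[1]=2, slow++,fast++
slow=1 fast=3: a[fast]=3≠a[slow]=2 write a[2]=3, slow++,fast++
slow=2 fast=4: a[fast]=3=a[slow] dup, fast++
slow=2 fast=5: a[fast]=4≠a[slow]=3 write a[3]=4, slow++,fast++
slow=3 fast=6: a[fast]=9≠a[slow]=4 write a[4]=9, slow++,fast++
slow=4 fast=7: a[fast]=9=a[slow] dup, fast++
slow=4 fast=8: a[fast]=10≠a[slow]=9 write a[5]=10, slow++,fast++
slow=5 fast=9: a[fast]=10=a[slow] dup, fast++
slow=5 fast=10: a[fast]=11≠a[slow]=10 write a[6]=11, slow++,fast++
slow=6 fast=11: a[fast]=11=a[slow] dup, fast++
slow=6 fast=12: a[fast]=12≠a[slow]=11 write a[7]=12, slow++,fast++
slow=7 fast=13: a[fast]=12=a[slow] dup, fast++
slow=7 fast=14: a[fast]=13≠a[slow]=12 write a[8]=13, slow++,fast++
slow=8 fast=15: a[fast]=13=a[slow] dup, fast++
slow=8 fast=16: a[fast]=13=a[slow] dup, fast++
slow=8 fast=17: a[fast]=14≠a[slow]=13 write a[9]=14, slow++,fast++

length 10; prefix = [1, 2, 3, 4, 9, 10, 11, 12, 13, 14]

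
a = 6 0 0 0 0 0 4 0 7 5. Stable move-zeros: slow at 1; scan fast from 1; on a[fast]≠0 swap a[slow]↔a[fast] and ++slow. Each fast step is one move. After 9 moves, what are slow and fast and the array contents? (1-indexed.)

slow=4, fast=10, a=[6, 4, 7, 0, 0, 0, 0, 0, 0, 5]

slow=1 fast=1: a[fast]=6≠0 swap→a[1]=6, slow++,fast++
slow=2 fast=2: a[fast]=0, fast++
slow=2 fast=3: a[fast]=0, fast++
slow=2 fast=4: a[fast]=0, fast++
slow=2 fast=5: a[fast]=0, fast++
slow=2 fast=6: a[fast]=0, fast++
slow=2 fast=7: a[fast]=4≠0 swap→a[2]=4, slow++,fast++
slow=3 fast=8: a[fast]=0, fast++
slow=3 fast=9: a[fast]=7≠0 swap→a[3]=7, slow++,fast++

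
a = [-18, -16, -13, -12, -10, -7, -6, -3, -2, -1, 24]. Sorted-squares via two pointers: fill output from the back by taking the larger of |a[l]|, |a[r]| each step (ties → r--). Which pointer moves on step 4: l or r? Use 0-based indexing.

[0,10] |-18|<=|24| out[10]=576 → r--
[0,9] |-18|>|-1| out[9]=324 → l++
[1,9] |-16|>|-1| out[8]=256 → l++
[2,9] |-13|>|-1| out[7]=169 → l++

l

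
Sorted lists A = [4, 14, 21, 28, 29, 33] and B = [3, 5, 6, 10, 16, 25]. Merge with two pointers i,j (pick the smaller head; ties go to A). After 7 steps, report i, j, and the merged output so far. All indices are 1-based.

i=1 j=1: A[i]=4>B[j]=3 take 3, j++
i=1 j=2: A[i]=4<=B[j]=5 take 4, i++
i=2 j=2: A[i]=14>B[j]=5 take 5, j++
i=2 j=3: A[i]=14>B[j]=6 take 6, j++
i=2 j=4: A[i]=14>B[j]=10 take 10, j++
i=2 j=5: A[i]=14<=B[j]=16 take 14, i++
i=3 j=5: A[i]=21>B[j]=16 take 16, j++

i=3, j=6, merged so far=[3, 4, 5, 6, 10, 14, 16]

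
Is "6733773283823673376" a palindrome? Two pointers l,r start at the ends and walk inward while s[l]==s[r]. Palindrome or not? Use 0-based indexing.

[0,18] '6'=='6' → l++,r--
[1,17] '7'=='7' → l++,r--
[2,16] '3'=='3' → l++,r--
[3,15] '3'=='3' → l++,r--
[4,14] '7'=='7' → l++,r--
[5,13] '7'!='6' → stop

not a palindrome (mismatch at 5,13)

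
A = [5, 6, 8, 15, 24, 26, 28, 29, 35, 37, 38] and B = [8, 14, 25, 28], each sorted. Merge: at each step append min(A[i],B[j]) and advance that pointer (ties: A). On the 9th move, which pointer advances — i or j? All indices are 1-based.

i=1 j=1: A[i]=5<=B[j]=8 take 5, i++
i=2 j=1: A[i]=6<=B[j]=8 take 6, i++
i=3 j=1: A[i]=8<=B[j]=8 take 8, i++
i=4 j=1: A[i]=15>B[j]=8 take 8, j++
i=4 j=2: A[i]=15>B[j]=14 take 14, j++
i=4 j=3: A[i]=15<=B[j]=25 take 15, i++
i=5 j=3: A[i]=24<=B[j]=25 take 24, i++
i=6 j=3: A[i]=26>B[j]=25 take 25, j++
i=6 j=4: A[i]=26<=B[j]=28 take 26, i++

i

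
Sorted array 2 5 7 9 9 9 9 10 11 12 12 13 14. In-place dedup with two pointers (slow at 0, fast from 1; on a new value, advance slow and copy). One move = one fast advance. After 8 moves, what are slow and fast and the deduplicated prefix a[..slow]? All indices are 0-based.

slow=0 fast=1: a[fast]=5≠a[slow]=2 write a[1]=5, slow++,fast++
slow=1 fast=2: a[fast]=7≠a[slow]=5 write a[2]=7, slow++,fast++
slow=2 fast=3: a[fast]=9≠a[slow]=7 write a[3]=9, slow++,fast++
slow=3 fast=4: a[fast]=9=a[slow] dup, fast++
slow=3 fast=5: a[fast]=9=a[slow] dup, fast++
slow=3 fast=6: a[fast]=9=a[slow] dup, fast++
slow=3 fast=7: a[fast]=10≠a[slow]=9 write a[4]=10, slow++,fast++
slow=4 fast=8: a[fast]=11≠a[slow]=10 write a[5]=11, slow++,fast++

slow=5, fast=9, prefix=[2, 5, 7, 9, 10, 11]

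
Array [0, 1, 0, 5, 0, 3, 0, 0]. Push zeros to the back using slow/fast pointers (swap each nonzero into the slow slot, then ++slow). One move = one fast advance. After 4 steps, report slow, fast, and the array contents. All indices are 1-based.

(s=1,f=1) a[fast]=0 → fast++
(s=1,f=2) a[fast]=1≠0 swap→a[1]=1 → slow++,fast++
(s=2,f=3) a[fast]=0 → fast++
(s=2,f=4) a[fast]=5≠0 swap→a[2]=5 → slow++,fast++

slow=3, fast=5, a=[1, 5, 0, 0, 0, 3, 0, 0]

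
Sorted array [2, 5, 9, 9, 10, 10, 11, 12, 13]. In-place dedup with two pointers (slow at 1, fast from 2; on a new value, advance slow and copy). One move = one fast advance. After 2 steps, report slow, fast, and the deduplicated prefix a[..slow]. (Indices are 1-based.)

slow=1 fast=2: a[fast]=5≠a[slow]=2 write a[2]=5, slow++,fast++
slow=2 fast=3: a[fast]=9≠a[slow]=5 write a[3]=9, slow++,fast++

slow=3, fast=4, prefix=[2, 5, 9]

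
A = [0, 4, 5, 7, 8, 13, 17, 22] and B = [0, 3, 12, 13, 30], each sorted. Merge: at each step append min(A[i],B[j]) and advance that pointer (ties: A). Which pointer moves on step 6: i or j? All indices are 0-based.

i

[i=0,j=0] A[i]=0<=B[j]=0 take 0 → i++
[i=1,j=0] A[i]=4>B[j]=0 take 0 → j++
[i=1,j=1] A[i]=4>B[j]=3 take 3 → j++
[i=1,j=2] A[i]=4<=B[j]=12 take 4 → i++
[i=2,j=2] A[i]=5<=B[j]=12 take 5 → i++
[i=3,j=2] A[i]=7<=B[j]=12 take 7 → i++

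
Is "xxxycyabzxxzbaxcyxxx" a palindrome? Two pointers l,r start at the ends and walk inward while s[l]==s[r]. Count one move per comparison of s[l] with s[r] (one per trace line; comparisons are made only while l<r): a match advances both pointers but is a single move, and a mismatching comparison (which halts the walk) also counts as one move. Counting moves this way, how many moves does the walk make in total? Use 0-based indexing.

[0,19] 'x'=='x' → l++,r--
[1,18] 'x'=='x' → l++,r--
[2,17] 'x'=='x' → l++,r--
[3,16] 'y'=='y' → l++,r--
[4,15] 'c'=='c' → l++,r--
[5,14] 'y'!='x' → stop

6 moves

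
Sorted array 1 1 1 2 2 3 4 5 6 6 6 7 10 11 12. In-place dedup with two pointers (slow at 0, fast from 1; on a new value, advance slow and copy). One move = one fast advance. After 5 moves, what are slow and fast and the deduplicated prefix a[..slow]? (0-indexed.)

slow=0 fast=1: a[fast]=1=a[slow] dup, fast++
slow=0 fast=2: a[fast]=1=a[slow] dup, fast++
slow=0 fast=3: a[fast]=2≠a[slow]=1 write a[1]=2, slow++,fast++
slow=1 fast=4: a[fast]=2=a[slow] dup, fast++
slow=1 fast=5: a[fast]=3≠a[slow]=2 write a[2]=3, slow++,fast++

slow=2, fast=6, prefix=[1, 2, 3]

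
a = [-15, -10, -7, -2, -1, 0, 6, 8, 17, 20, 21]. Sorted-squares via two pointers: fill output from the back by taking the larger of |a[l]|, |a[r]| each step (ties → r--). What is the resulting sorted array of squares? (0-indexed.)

[0, 1, 4, 36, 49, 64, 100, 225, 289, 400, 441]

[0,10] |-15|<=|21| out[10]=441 → r--
[0,9] |-15|<=|20| out[9]=400 → r--
[0,8] |-15|<=|17| out[8]=289 → r--
[0,7] |-15|>|8| out[7]=225 → l++
[1,7] |-10|>|8| out[6]=100 → l++
[2,7] |-7|<=|8| out[5]=64 → r--
[2,6] |-7|>|6| out[4]=49 → l++
[3,6] |-2|<=|6| out[3]=36 → r--
[3,5] |-2|>|0| out[2]=4 → l++
[4,5] |-1|>|0| out[1]=1 → l++
[5,5] |0|<=|0| out[0]=0 → r--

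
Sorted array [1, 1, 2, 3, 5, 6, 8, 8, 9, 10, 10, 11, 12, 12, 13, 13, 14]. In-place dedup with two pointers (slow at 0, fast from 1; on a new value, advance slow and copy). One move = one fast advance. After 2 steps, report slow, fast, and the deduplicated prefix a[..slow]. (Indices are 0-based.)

(s=0,f=1) a[fast]=1=a[slow] dup → fast++
(s=0,f=2) a[fast]=2≠a[slow]=1 write a[1]=2 → slow++,fast++

slow=1, fast=3, prefix=[1, 2]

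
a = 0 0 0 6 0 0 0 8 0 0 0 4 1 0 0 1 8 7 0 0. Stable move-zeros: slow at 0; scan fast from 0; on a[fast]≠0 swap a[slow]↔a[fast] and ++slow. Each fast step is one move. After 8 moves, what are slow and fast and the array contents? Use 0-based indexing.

slow=2, fast=8, a=[6, 8, 0, 0, 0, 0, 0, 0, 0, 0, 0, 4, 1, 0, 0, 1, 8, 7, 0, 0]

(s=0,f=0) a[fast]=0 → fast++
(s=0,f=1) a[fast]=0 → fast++
(s=0,f=2) a[fast]=0 → fast++
(s=0,f=3) a[fast]=6≠0 swap→a[0]=6 → slow++,fast++
(s=1,f=4) a[fast]=0 → fast++
(s=1,f=5) a[fast]=0 → fast++
(s=1,f=6) a[fast]=0 → fast++
(s=1,f=7) a[fast]=8≠0 swap→a[1]=8 → slow++,fast++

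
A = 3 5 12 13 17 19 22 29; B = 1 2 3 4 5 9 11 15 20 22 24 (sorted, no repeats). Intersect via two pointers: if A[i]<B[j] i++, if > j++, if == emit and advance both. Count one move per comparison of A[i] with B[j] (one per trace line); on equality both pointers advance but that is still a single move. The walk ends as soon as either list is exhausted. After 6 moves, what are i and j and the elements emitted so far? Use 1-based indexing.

i=1 j=1: 3>1, j++
i=1 j=2: 3>2, j++
i=1 j=3: 3==3 emit, i++,j++
i=2 j=4: 5>4, j++
i=2 j=5: 5==5 emit, i++,j++
i=3 j=6: 12>9, j++

i=3, j=7, emitted=[3, 5]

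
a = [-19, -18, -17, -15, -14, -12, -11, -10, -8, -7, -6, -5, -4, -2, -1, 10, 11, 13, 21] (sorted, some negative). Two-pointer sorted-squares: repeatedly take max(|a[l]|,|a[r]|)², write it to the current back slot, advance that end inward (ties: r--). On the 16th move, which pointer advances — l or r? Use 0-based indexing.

l

[0,18] |-19|<=|21| out[18]=441 → r--
[0,17] |-19|>|13| out[17]=361 → l++
[1,17] |-18|>|13| out[16]=324 → l++
[2,17] |-17|>|13| out[15]=289 → l++
[3,17] |-15|>|13| out[14]=225 → l++
[4,17] |-14|>|13| out[13]=196 → l++
[5,17] |-12|<=|13| out[12]=169 → r--
[5,16] |-12|>|11| out[11]=144 → l++
[6,16] |-11|<=|11| out[10]=121 → r--
[6,15] |-11|>|10| out[9]=121 → l++
[7,15] |-10|<=|10| out[8]=100 → r--
[7,14] |-10|>|-1| out[7]=100 → l++
[8,14] |-8|>|-1| out[6]=64 → l++
[9,14] |-7|>|-1| out[5]=49 → l++
[10,14] |-6|>|-1| out[4]=36 → l++
[11,14] |-5|>|-1| out[3]=25 → l++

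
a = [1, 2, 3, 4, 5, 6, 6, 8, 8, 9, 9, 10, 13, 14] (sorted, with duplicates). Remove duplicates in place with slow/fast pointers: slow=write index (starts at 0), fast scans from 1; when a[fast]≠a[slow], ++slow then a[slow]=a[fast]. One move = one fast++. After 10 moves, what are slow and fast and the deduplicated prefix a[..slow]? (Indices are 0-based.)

slow=0 fast=1: a[fast]=2≠a[slow]=1 write a[1]=2, slow++,fast++
slow=1 fast=2: a[fast]=3≠a[slow]=2 write a[2]=3, slow++,fast++
slow=2 fast=3: a[fast]=4≠a[slow]=3 write a[3]=4, slow++,fast++
slow=3 fast=4: a[fast]=5≠a[slow]=4 write a[4]=5, slow++,fast++
slow=4 fast=5: a[fast]=6≠a[slow]=5 write a[5]=6, slow++,fast++
slow=5 fast=6: a[fast]=6=a[slow] dup, fast++
slow=5 fast=7: a[fast]=8≠a[slow]=6 write a[6]=8, slow++,fast++
slow=6 fast=8: a[fast]=8=a[slow] dup, fast++
slow=6 fast=9: a[fast]=9≠a[slow]=8 write a[7]=9, slow++,fast++
slow=7 fast=10: a[fast]=9=a[slow] dup, fast++

slow=7, fast=11, prefix=[1, 2, 3, 4, 5, 6, 8, 9]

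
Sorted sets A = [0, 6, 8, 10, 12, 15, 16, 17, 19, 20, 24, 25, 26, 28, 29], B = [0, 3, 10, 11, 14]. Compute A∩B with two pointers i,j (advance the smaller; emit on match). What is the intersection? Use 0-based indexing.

intersection = [0, 10]

[i=0,j=0] 0==0 emit → i++,j++
[i=1,j=1] 6>3 → j++
[i=1,j=2] 6<10 → i++
[i=2,j=2] 8<10 → i++
[i=3,j=2] 10==10 emit → i++,j++
[i=4,j=3] 12>11 → j++
[i=4,j=4] 12<14 → i++
[i=5,j=4] 15>14 → j++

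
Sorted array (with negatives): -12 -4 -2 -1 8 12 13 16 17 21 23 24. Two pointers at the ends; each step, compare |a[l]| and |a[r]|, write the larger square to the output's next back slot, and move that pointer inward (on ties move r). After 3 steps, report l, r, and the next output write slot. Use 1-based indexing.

l=1, r=9, next write slot=9

l=1 r=12: |-12|<=|24| out[12]=576, r--
l=1 r=11: |-12|<=|23| out[11]=529, r--
l=1 r=10: |-12|<=|21| out[10]=441, r--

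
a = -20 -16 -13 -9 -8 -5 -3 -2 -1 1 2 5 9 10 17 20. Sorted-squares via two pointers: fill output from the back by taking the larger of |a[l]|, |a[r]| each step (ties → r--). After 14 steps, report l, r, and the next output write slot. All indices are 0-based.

l=8, r=9, next write slot=1

[0,15] |-20|<=|20| out[15]=400 → r--
[0,14] |-20|>|17| out[14]=400 → l++
[1,14] |-16|<=|17| out[13]=289 → r--
[1,13] |-16|>|10| out[12]=256 → l++
[2,13] |-13|>|10| out[11]=169 → l++
[3,13] |-9|<=|10| out[10]=100 → r--
[3,12] |-9|<=|9| out[9]=81 → r--
[3,11] |-9|>|5| out[8]=81 → l++
[4,11] |-8|>|5| out[7]=64 → l++
[5,11] |-5|<=|5| out[6]=25 → r--
[5,10] |-5|>|2| out[5]=25 → l++
[6,10] |-3|>|2| out[4]=9 → l++
[7,10] |-2|<=|2| out[3]=4 → r--
[7,9] |-2|>|1| out[2]=4 → l++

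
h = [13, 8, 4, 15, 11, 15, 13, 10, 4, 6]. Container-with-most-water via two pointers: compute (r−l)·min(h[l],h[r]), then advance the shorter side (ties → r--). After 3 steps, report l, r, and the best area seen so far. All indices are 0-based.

l=0, r=6, best area=70

l=0 r=9: min(13,6)*9=54 best=54 *, r--
l=0 r=8: min(13,4)*8=32 best=54, r--
l=0 r=7: min(13,10)*7=70 best=70 *, r--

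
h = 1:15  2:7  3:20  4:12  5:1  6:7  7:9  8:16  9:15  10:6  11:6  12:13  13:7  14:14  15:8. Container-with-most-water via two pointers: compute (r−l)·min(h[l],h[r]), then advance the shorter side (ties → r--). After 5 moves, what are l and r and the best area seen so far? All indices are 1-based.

[1,15] min(15,8)*14=112 best=112 * → r--
[1,14] min(15,14)*13=182 best=182 * → r--
[1,13] min(15,7)*12=84 best=182 → r--
[1,12] min(15,13)*11=143 best=182 → r--
[1,11] min(15,6)*10=60 best=182 → r--

l=1, r=10, best area=182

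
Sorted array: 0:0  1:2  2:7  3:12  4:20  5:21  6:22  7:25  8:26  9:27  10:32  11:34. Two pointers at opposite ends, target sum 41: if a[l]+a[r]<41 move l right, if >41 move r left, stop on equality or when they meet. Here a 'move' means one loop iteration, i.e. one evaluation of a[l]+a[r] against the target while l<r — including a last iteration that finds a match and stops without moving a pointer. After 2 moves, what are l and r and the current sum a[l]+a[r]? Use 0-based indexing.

l=0 r=11: 0+34=34 <41, l++
l=1 r=11: 2+34=36 <41, l++

l=2, r=11, sum=41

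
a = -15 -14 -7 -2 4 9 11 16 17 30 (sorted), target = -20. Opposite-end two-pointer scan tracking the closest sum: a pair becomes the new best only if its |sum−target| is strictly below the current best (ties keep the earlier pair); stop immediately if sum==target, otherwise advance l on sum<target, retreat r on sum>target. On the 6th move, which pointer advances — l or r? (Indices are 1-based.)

[1,10] -15+30=15 d=35 * → r--
[1,9] -15+17=2 d=22 * → r--
[1,8] -15+16=1 d=21 * → r--
[1,7] -15+11=-4 d=16 * → r--
[1,6] -15+9=-6 d=14 * → r--
[1,5] -15+4=-11 d=9 * → r--

r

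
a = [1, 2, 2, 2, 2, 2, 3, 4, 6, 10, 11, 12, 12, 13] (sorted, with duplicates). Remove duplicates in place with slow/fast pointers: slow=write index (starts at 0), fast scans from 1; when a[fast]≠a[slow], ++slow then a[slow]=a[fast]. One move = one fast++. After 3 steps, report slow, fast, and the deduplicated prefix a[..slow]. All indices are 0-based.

slow=1, fast=4, prefix=[1, 2]

(s=0,f=1) a[fast]=2≠a[slow]=1 write a[1]=2 → slow++,fast++
(s=1,f=2) a[fast]=2=a[slow] dup → fast++
(s=1,f=3) a[fast]=2=a[slow] dup → fast++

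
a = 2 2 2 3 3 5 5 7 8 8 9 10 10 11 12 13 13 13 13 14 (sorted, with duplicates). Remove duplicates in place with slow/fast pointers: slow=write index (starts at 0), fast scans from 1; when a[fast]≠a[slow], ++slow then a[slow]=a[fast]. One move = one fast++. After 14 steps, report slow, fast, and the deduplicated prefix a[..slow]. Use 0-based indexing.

(s=0,f=1) a[fast]=2=a[slow] dup → fast++
(s=0,f=2) a[fast]=2=a[slow] dup → fast++
(s=0,f=3) a[fast]=3≠a[slow]=2 write a[1]=3 → slow++,fast++
(s=1,f=4) a[fast]=3=a[slow] dup → fast++
(s=1,f=5) a[fast]=5≠a[slow]=3 write a[2]=5 → slow++,fast++
(s=2,f=6) a[fast]=5=a[slow] dup → fast++
(s=2,f=7) a[fast]=7≠a[slow]=5 write a[3]=7 → slow++,fast++
(s=3,f=8) a[fast]=8≠a[slow]=7 write a[4]=8 → slow++,fast++
(s=4,f=9) a[fast]=8=a[slow] dup → fast++
(s=4,f=10) a[fast]=9≠a[slow]=8 write a[5]=9 → slow++,fast++
(s=5,f=11) a[fast]=10≠a[slow]=9 write a[6]=10 → slow++,fast++
(s=6,f=12) a[fast]=10=a[slow] dup → fast++
(s=6,f=13) a[fast]=11≠a[slow]=10 write a[7]=11 → slow++,fast++
(s=7,f=14) a[fast]=12≠a[slow]=11 write a[8]=12 → slow++,fast++

slow=8, fast=15, prefix=[2, 3, 5, 7, 8, 9, 10, 11, 12]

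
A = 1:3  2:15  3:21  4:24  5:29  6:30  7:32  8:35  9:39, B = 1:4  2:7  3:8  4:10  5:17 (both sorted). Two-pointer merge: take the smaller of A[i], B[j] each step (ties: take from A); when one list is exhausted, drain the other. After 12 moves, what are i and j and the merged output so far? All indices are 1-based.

i=1 j=1: A[i]=3<=B[j]=4 take 3, i++
i=2 j=1: A[i]=15>B[j]=4 take 4, j++
i=2 j=2: A[i]=15>B[j]=7 take 7, j++
i=2 j=3: A[i]=15>B[j]=8 take 8, j++
i=2 j=4: A[i]=15>B[j]=10 take 10, j++
i=2 j=5: A[i]=15<=B[j]=17 take 15, i++
i=3 j=5: A[i]=21>B[j]=17 take 17, j++
i=3 j=6: B done, take A[i]=21, i++
i=4 j=6: B done, take A[i]=24, i++
i=5 j=6: B done, take A[i]=29, i++
i=6 j=6: B done, take A[i]=30, i++
i=7 j=6: B done, take A[i]=32, i++

i=8, j=6, merged so far=[3, 4, 7, 8, 10, 15, 17, 21, 24, 29, 30, 32]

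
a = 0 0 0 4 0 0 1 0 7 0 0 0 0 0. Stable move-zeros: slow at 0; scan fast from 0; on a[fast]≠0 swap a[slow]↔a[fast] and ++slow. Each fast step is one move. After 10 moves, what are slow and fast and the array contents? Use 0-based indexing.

slow=0 fast=0: a[fast]=0, fast++
slow=0 fast=1: a[fast]=0, fast++
slow=0 fast=2: a[fast]=0, fast++
slow=0 fast=3: a[fast]=4≠0 swap→a[0]=4, slow++,fast++
slow=1 fast=4: a[fast]=0, fast++
slow=1 fast=5: a[fast]=0, fast++
slow=1 fast=6: a[fast]=1≠0 swap→a[1]=1, slow++,fast++
slow=2 fast=7: a[fast]=0, fast++
slow=2 fast=8: a[fast]=7≠0 swap→a[2]=7, slow++,fast++
slow=3 fast=9: a[fast]=0, fast++

slow=3, fast=10, a=[4, 1, 7, 0, 0, 0, 0, 0, 0, 0, 0, 0, 0, 0]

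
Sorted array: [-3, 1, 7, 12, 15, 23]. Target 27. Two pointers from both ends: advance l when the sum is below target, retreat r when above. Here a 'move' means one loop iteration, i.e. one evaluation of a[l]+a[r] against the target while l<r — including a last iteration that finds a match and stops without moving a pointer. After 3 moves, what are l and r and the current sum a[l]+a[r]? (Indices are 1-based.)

l=3, r=5, sum=22

[1,6] -3+23=20 <27 → l++
[2,6] 1+23=24 <27 → l++
[3,6] 7+23=30 >27 → r--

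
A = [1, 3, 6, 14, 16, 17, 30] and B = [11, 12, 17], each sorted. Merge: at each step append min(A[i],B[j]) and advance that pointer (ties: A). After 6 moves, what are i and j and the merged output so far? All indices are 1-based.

[i=1,j=1] A[i]=1<=B[j]=11 take 1 → i++
[i=2,j=1] A[i]=3<=B[j]=11 take 3 → i++
[i=3,j=1] A[i]=6<=B[j]=11 take 6 → i++
[i=4,j=1] A[i]=14>B[j]=11 take 11 → j++
[i=4,j=2] A[i]=14>B[j]=12 take 12 → j++
[i=4,j=3] A[i]=14<=B[j]=17 take 14 → i++

i=5, j=3, merged so far=[1, 3, 6, 11, 12, 14]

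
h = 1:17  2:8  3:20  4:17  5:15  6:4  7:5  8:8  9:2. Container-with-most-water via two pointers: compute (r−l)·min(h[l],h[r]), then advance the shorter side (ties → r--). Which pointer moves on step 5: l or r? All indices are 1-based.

r

l=1 r=9: min(17,2)*8=16 best=16 *, r--
l=1 r=8: min(17,8)*7=56 best=56 *, r--
l=1 r=7: min(17,5)*6=30 best=56, r--
l=1 r=6: min(17,4)*5=20 best=56, r--
l=1 r=5: min(17,15)*4=60 best=60 *, r--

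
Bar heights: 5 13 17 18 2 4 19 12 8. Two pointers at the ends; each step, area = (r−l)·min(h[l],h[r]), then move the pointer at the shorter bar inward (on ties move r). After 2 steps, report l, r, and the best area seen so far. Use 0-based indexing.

l=0 r=8: min(5,8)*8=40 best=40 *, l++
l=1 r=8: min(13,8)*7=56 best=56 *, r--

l=1, r=7, best area=56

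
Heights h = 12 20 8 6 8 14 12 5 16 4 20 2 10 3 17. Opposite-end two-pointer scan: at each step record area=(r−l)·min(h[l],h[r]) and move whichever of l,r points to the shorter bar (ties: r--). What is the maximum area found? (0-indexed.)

max area = 221

[0,14] min(12,17)*14=168 best=168 * → l++
[1,14] min(20,17)*13=221 best=221 * → r--
[1,13] min(20,3)*12=36 best=221 → r--
[1,12] min(20,10)*11=110 best=221 → r--
[1,11] min(20,2)*10=20 best=221 → r--
[1,10] min(20,20)*9=180 best=221 → r--
[1,9] min(20,4)*8=32 best=221 → r--
[1,8] min(20,16)*7=112 best=221 → r--
[1,7] min(20,5)*6=30 best=221 → r--
[1,6] min(20,12)*5=60 best=221 → r--
[1,5] min(20,14)*4=56 best=221 → r--
[1,4] min(20,8)*3=24 best=221 → r--
[1,3] min(20,6)*2=12 best=221 → r--
[1,2] min(20,8)*1=8 best=221 → r--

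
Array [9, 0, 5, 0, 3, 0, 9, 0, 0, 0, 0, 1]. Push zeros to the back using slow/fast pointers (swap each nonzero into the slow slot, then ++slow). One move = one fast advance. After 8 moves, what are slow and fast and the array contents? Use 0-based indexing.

slow=4, fast=8, a=[9, 5, 3, 9, 0, 0, 0, 0, 0, 0, 0, 1]

(s=0,f=0) a[fast]=9≠0 swap→a[0]=9 → slow++,fast++
(s=1,f=1) a[fast]=0 → fast++
(s=1,f=2) a[fast]=5≠0 swap→a[1]=5 → slow++,fast++
(s=2,f=3) a[fast]=0 → fast++
(s=2,f=4) a[fast]=3≠0 swap→a[2]=3 → slow++,fast++
(s=3,f=5) a[fast]=0 → fast++
(s=3,f=6) a[fast]=9≠0 swap→a[3]=9 → slow++,fast++
(s=4,f=7) a[fast]=0 → fast++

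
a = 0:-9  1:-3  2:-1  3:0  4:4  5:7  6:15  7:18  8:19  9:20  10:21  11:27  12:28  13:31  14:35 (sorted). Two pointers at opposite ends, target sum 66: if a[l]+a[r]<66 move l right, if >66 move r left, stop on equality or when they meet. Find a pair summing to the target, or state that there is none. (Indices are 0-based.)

[0,14] -9+35=26 <66 → l++
[1,14] -3+35=32 <66 → l++
[2,14] -1+35=34 <66 → l++
[3,14] 0+35=35 <66 → l++
[4,14] 4+35=39 <66 → l++
[5,14] 7+35=42 <66 → l++
[6,14] 15+35=50 <66 → l++
[7,14] 18+35=53 <66 → l++
[8,14] 19+35=54 <66 → l++
[9,14] 20+35=55 <66 → l++
[10,14] 21+35=56 <66 → l++
[11,14] 27+35=62 <66 → l++
[12,14] 28+35=63 <66 → l++
[13,14] 31+35=66 → found

(31, 35)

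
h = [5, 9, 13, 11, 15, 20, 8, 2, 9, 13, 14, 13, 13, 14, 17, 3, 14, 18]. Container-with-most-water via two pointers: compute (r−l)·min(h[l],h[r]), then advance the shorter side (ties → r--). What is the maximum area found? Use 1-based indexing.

l=1 r=18: min(5,18)*17=85 best=85 *, l++
l=2 r=18: min(9,18)*16=144 best=144 *, l++
l=3 r=18: min(13,18)*15=195 best=195 *, l++
l=4 r=18: min(11,18)*14=154 best=195, l++
l=5 r=18: min(15,18)*13=195 best=195, l++
l=6 r=18: min(20,18)*12=216 best=216 *, r--
l=6 r=17: min(20,14)*11=154 best=216, r--
l=6 r=16: min(20,3)*10=30 best=216, r--
l=6 r=15: min(20,17)*9=153 best=216, r--
l=6 r=14: min(20,14)*8=112 best=216, r--
l=6 r=13: min(20,13)*7=91 best=216, r--
l=6 r=12: min(20,13)*6=78 best=216, r--
l=6 r=11: min(20,14)*5=70 best=216, r--
l=6 r=10: min(20,13)*4=52 best=216, r--
l=6 r=9: min(20,9)*3=27 best=216, r--
l=6 r=8: min(20,2)*2=4 best=216, r--
l=6 r=7: min(20,8)*1=8 best=216, r--

max area = 216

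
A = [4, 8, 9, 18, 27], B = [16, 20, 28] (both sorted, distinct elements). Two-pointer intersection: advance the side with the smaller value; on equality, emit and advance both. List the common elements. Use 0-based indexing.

intersection = []

i=0 j=0: 4<16, i++
i=1 j=0: 8<16, i++
i=2 j=0: 9<16, i++
i=3 j=0: 18>16, j++
i=3 j=1: 18<20, i++
i=4 j=1: 27>20, j++
i=4 j=2: 27<28, i++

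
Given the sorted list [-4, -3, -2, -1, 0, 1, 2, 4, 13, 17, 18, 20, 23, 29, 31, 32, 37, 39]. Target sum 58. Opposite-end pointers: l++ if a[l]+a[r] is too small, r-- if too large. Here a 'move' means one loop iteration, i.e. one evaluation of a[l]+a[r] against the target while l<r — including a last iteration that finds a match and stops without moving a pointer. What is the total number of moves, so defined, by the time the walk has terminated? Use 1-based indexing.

17 moves

[1,18] -4+39=35 <58 → l++
[2,18] -3+39=36 <58 → l++
[3,18] -2+39=37 <58 → l++
[4,18] -1+39=38 <58 → l++
[5,18] 0+39=39 <58 → l++
[6,18] 1+39=40 <58 → l++
[7,18] 2+39=41 <58 → l++
[8,18] 4+39=43 <58 → l++
[9,18] 13+39=52 <58 → l++
[10,18] 17+39=56 <58 → l++
[11,18] 18+39=57 <58 → l++
[12,18] 20+39=59 >58 → r--
[12,17] 20+37=57 <58 → l++
[13,17] 23+37=60 >58 → r--
[13,16] 23+32=55 <58 → l++
[14,16] 29+32=61 >58 → r--
[14,15] 29+31=60 >58 → r--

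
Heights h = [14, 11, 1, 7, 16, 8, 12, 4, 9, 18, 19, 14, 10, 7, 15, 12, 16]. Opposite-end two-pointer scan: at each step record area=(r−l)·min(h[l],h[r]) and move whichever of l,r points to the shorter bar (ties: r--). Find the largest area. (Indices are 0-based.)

[0,16] min(14,16)*16=224 best=224 * → l++
[1,16] min(11,16)*15=165 best=224 → l++
[2,16] min(1,16)*14=14 best=224 → l++
[3,16] min(7,16)*13=91 best=224 → l++
[4,16] min(16,16)*12=192 best=224 → r--
[4,15] min(16,12)*11=132 best=224 → r--
[4,14] min(16,15)*10=150 best=224 → r--
[4,13] min(16,7)*9=63 best=224 → r--
[4,12] min(16,10)*8=80 best=224 → r--
[4,11] min(16,14)*7=98 best=224 → r--
[4,10] min(16,19)*6=96 best=224 → l++
[5,10] min(8,19)*5=40 best=224 → l++
[6,10] min(12,19)*4=48 best=224 → l++
[7,10] min(4,19)*3=12 best=224 → l++
[8,10] min(9,19)*2=18 best=224 → l++
[9,10] min(18,19)*1=18 best=224 → l++

max area = 224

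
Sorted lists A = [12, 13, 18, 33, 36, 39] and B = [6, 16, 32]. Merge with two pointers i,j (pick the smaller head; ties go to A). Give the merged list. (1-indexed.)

[i=1,j=1] A[i]=12>B[j]=6 take 6 → j++
[i=1,j=2] A[i]=12<=B[j]=16 take 12 → i++
[i=2,j=2] A[i]=13<=B[j]=16 take 13 → i++
[i=3,j=2] A[i]=18>B[j]=16 take 16 → j++
[i=3,j=3] A[i]=18<=B[j]=32 take 18 → i++
[i=4,j=3] A[i]=33>B[j]=32 take 32 → j++
[i=4,j=4] B done, take A[i]=33 → i++
[i=5,j=4] B done, take A[i]=36 → i++
[i=6,j=4] B done, take A[i]=39 → i++

[6, 12, 13, 16, 18, 32, 33, 36, 39]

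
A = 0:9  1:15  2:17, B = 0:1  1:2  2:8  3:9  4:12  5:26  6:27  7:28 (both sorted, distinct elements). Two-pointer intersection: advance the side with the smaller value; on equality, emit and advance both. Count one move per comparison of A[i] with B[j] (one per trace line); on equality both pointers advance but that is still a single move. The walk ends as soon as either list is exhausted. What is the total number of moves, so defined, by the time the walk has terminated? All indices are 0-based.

7 moves

i=0 j=0: 9>1, j++
i=0 j=1: 9>2, j++
i=0 j=2: 9>8, j++
i=0 j=3: 9==9 emit, i++,j++
i=1 j=4: 15>12, j++
i=1 j=5: 15<26, i++
i=2 j=5: 17<26, i++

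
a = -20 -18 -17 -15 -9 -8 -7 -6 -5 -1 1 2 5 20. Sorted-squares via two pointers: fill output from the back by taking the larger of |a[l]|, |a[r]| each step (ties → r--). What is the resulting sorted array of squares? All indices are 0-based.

[0,13] |-20|<=|20| out[13]=400 → r--
[0,12] |-20|>|5| out[12]=400 → l++
[1,12] |-18|>|5| out[11]=324 → l++
[2,12] |-17|>|5| out[10]=289 → l++
[3,12] |-15|>|5| out[9]=225 → l++
[4,12] |-9|>|5| out[8]=81 → l++
[5,12] |-8|>|5| out[7]=64 → l++
[6,12] |-7|>|5| out[6]=49 → l++
[7,12] |-6|>|5| out[5]=36 → l++
[8,12] |-5|<=|5| out[4]=25 → r--
[8,11] |-5|>|2| out[3]=25 → l++
[9,11] |-1|<=|2| out[2]=4 → r--
[9,10] |-1|<=|1| out[1]=1 → r--
[9,9] |-1|<=|-1| out[0]=1 → r--

[1, 1, 4, 25, 25, 36, 49, 64, 81, 225, 289, 324, 400, 400]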